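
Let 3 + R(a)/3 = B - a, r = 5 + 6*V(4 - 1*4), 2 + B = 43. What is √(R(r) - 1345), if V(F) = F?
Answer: I*√1246 ≈ 35.299*I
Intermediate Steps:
B = 41 (B = -2 + 43 = 41)
r = 5 (r = 5 + 6*(4 - 1*4) = 5 + 6*(4 - 4) = 5 + 6*0 = 5 + 0 = 5)
R(a) = 114 - 3*a (R(a) = -9 + 3*(41 - a) = -9 + (123 - 3*a) = 114 - 3*a)
√(R(r) - 1345) = √((114 - 3*5) - 1345) = √((114 - 15) - 1345) = √(99 - 1345) = √(-1246) = I*√1246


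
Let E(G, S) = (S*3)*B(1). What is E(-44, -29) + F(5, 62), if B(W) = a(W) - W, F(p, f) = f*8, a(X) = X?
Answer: 496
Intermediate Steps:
F(p, f) = 8*f
B(W) = 0 (B(W) = W - W = 0)
E(G, S) = 0 (E(G, S) = (S*3)*0 = (3*S)*0 = 0)
E(-44, -29) + F(5, 62) = 0 + 8*62 = 0 + 496 = 496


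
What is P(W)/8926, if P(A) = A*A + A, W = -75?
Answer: 2775/4463 ≈ 0.62178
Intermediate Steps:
P(A) = A + A² (P(A) = A² + A = A + A²)
P(W)/8926 = -75*(1 - 75)/8926 = -75*(-74)*(1/8926) = 5550*(1/8926) = 2775/4463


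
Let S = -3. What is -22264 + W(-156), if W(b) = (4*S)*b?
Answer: -20392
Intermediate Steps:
W(b) = -12*b (W(b) = (4*(-3))*b = -12*b)
-22264 + W(-156) = -22264 - 12*(-156) = -22264 + 1872 = -20392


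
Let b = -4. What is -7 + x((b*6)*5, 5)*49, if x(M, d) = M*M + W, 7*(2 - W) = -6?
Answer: 705733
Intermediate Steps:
W = 20/7 (W = 2 - ⅐*(-6) = 2 + 6/7 = 20/7 ≈ 2.8571)
x(M, d) = 20/7 + M² (x(M, d) = M*M + 20/7 = M² + 20/7 = 20/7 + M²)
-7 + x((b*6)*5, 5)*49 = -7 + (20/7 + (-4*6*5)²)*49 = -7 + (20/7 + (-24*5)²)*49 = -7 + (20/7 + (-120)²)*49 = -7 + (20/7 + 14400)*49 = -7 + (100820/7)*49 = -7 + 705740 = 705733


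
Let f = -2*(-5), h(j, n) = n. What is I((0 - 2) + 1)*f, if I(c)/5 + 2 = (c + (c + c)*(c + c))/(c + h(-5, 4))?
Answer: -50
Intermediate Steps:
f = 10
I(c) = -10 + 5*(c + 4*c²)/(4 + c) (I(c) = -10 + 5*((c + (c + c)*(c + c))/(c + 4)) = -10 + 5*((c + (2*c)*(2*c))/(4 + c)) = -10 + 5*((c + 4*c²)/(4 + c)) = -10 + 5*(c + 4*c²)/(4 + c))
I((0 - 2) + 1)*f = (5*(-8 - ((0 - 2) + 1) + 4*((0 - 2) + 1)²)/(4 + ((0 - 2) + 1)))*10 = (5*(-8 - (-2 + 1) + 4*(-2 + 1)²)/(4 + (-2 + 1)))*10 = (5*(-8 - 1*(-1) + 4*(-1)²)/(4 - 1))*10 = (5*(-8 + 1 + 4*1)/3)*10 = (5*(⅓)*(-8 + 1 + 4))*10 = (5*(⅓)*(-3))*10 = -5*10 = -50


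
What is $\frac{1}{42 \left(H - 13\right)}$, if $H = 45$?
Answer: $\frac{1}{1344} \approx 0.00074405$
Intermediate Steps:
$\frac{1}{42 \left(H - 13\right)} = \frac{1}{42 \left(45 - 13\right)} = \frac{1}{42 \cdot 32} = \frac{1}{1344}$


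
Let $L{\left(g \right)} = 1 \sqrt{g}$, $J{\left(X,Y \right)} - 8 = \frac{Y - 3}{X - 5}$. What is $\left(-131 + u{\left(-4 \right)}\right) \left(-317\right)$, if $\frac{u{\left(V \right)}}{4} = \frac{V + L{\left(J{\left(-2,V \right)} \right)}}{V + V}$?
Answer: $\frac{82737}{2} \approx 41369.0$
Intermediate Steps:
$J{\left(X,Y \right)} = 8 + \frac{-3 + Y}{-5 + X}$ ($J{\left(X,Y \right)} = 8 + \frac{Y - 3}{X - 5} = 8 + \frac{-3 + Y}{-5 + X}$)
$L{\left(g \right)} = \sqrt{g}$
$u{\left(V \right)} = \frac{2 \left(V + \sqrt{\frac{59}{7} - \frac{V}{7}}\right)}{V}$ ($u{\left(V \right)} = 4 \frac{V + \sqrt{\frac{-43 + V + 8 \left(-2\right)}{-5 - 2}}}{V + V} = 4 \frac{V + \sqrt{\frac{-43 + V - 16}{-7}}}{2 V} = 4 \left(V + \sqrt{- \frac{-59 + V}{7}}\right) \frac{1}{2 V} = 4 \left(V + \sqrt{\frac{59}{7} - \frac{V}{7}}\right) \frac{1}{2 V} = 4 \frac{V + \sqrt{\frac{59}{7} - \frac{V}{7}}}{2 V} = \frac{2 \left(V + \sqrt{\frac{59}{7} - \frac{V}{7}}\right)}{V}$)
$\left(-131 + u{\left(-4 \right)}\right) \left(-317\right) = \left(-131 + \left(2 + \frac{2 \sqrt{413 - -28}}{7 \left(-4\right)}\right)\right) \left(-317\right) = \left(-131 + \left(2 + \frac{2}{7} \left(- \frac{1}{4}\right) \sqrt{413 + 28}\right)\right) \left(-317\right) = \left(-131 + \left(2 + \frac{2}{7} \left(- \frac{1}{4}\right) \sqrt{441}\right)\right) \left(-317\right) = \left(-131 + \left(2 + \frac{2}{7} \left(- \frac{1}{4}\right) 21\right)\right) \left(-317\right) = \left(-131 + \left(2 - \frac{3}{2}\right)\right) \left(-317\right) = \left(-131 + \frac{1}{2}\right) \left(-317\right) = \left(- \frac{261}{2}\right) \left(-317\right) = \frac{82737}{2}$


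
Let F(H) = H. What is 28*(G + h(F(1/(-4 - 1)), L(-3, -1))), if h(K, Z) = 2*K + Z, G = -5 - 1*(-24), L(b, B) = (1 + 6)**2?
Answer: 9464/5 ≈ 1892.8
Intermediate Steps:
L(b, B) = 49 (L(b, B) = 7**2 = 49)
G = 19 (G = -5 + 24 = 19)
h(K, Z) = Z + 2*K
28*(G + h(F(1/(-4 - 1)), L(-3, -1))) = 28*(19 + (49 + 2/(-4 - 1))) = 28*(19 + (49 + 2/(-5))) = 28*(19 + (49 + 2*(-1/5))) = 28*(19 + (49 - 2/5)) = 28*(19 + 243/5) = 28*(338/5) = 9464/5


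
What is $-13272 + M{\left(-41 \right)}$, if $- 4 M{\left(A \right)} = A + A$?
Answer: $- \frac{26503}{2} \approx -13252.0$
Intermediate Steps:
$M{\left(A \right)} = - \frac{A}{2}$ ($M{\left(A \right)} = - \frac{A + A}{4} = - \frac{2 A}{4} = - \frac{A}{2}$)
$-13272 + M{\left(-41 \right)} = -13272 - - \frac{41}{2} = -13272 + \frac{41}{2} = - \frac{26503}{2}$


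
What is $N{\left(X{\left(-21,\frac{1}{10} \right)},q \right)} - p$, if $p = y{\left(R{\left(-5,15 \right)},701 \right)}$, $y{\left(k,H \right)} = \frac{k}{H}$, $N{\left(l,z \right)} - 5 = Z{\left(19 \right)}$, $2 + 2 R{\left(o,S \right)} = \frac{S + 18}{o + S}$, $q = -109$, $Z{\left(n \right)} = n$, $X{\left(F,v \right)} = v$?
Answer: $\frac{336467}{14020} \approx 23.999$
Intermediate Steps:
$R{\left(o,S \right)} = -1 + \frac{18 + S}{2 \left(S + o\right)}$ ($R{\left(o,S \right)} = -1 + \frac{\left(S + 18\right) \frac{1}{o + S}}{2} = -1 + \frac{\left(18 + S\right) \frac{1}{S + o}}{2} = -1 + \frac{\frac{1}{S + o} \left(18 + S\right)}{2} = -1 + \frac{18 + S}{2 \left(S + o\right)}$)
$N{\left(l,z \right)} = 24$ ($N{\left(l,z \right)} = 5 + 19 = 24$)
$p = \frac{13}{14020}$ ($p = \frac{\frac{1}{15 - 5} \left(9 - -5 - \frac{15}{2}\right)}{701} = \frac{9 + 5 - \frac{15}{2}}{10} \cdot \frac{1}{701} = \frac{1}{10} \cdot \frac{13}{2} \cdot \frac{1}{701} = \frac{13}{20} \cdot \frac{1}{701} = \frac{13}{14020} \approx 0.00092725$)
$N{\left(X{\left(-21,\frac{1}{10} \right)},q \right)} - p = 24 - \frac{13}{14020} = \frac{336467}{14020}$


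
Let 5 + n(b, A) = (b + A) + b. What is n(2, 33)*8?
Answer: 256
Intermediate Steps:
n(b, A) = -5 + A + 2*b (n(b, A) = -5 + ((b + A) + b) = -5 + ((A + b) + b) = -5 + (A + 2*b) = -5 + A + 2*b)
n(2, 33)*8 = (-5 + 33 + 2*2)*8 = (-5 + 33 + 4)*8 = 32*8 = 256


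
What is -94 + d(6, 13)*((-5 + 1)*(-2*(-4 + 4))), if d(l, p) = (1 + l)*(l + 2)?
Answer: -94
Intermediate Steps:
d(l, p) = (1 + l)*(2 + l)
-94 + d(6, 13)*((-5 + 1)*(-2*(-4 + 4))) = -94 + (2 + 6² + 3*6)*((-5 + 1)*(-2*(-4 + 4))) = -94 + (2 + 36 + 18)*(-(-8)*0) = -94 + 56*(-4*0) = -94 + 56*0 = -94 + 0 = -94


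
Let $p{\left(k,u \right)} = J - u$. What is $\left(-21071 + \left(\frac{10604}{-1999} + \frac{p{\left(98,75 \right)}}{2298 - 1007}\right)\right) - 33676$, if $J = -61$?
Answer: $- \frac{141300037251}{2580709} \approx -54752.0$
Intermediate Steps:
$p{\left(k,u \right)} = -61 - u$
$\left(-21071 + \left(\frac{10604}{-1999} + \frac{p{\left(98,75 \right)}}{2298 - 1007}\right)\right) - 33676 = \left(-21071 + \left(\frac{10604}{-1999} + \frac{-61 - 75}{2298 - 1007}\right)\right) - 33676 = \left(-21071 + \left(10604 \left(- \frac{1}{1999}\right) + \frac{-61 - 75}{2298 - 1007}\right)\right) - 33676 = \left(-21071 - \left(\frac{10604}{1999} + \frac{136}{1291}\right)\right) - 33676 = \left(-21071 - \frac{13961628}{2580709}\right) - 33676 = - \frac{54392080967}{2580709} - 33676 = - \frac{141300037251}{2580709}$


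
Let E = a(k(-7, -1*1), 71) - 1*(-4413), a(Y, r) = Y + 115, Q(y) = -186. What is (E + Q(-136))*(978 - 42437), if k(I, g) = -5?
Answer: -179807683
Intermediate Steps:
a(Y, r) = 115 + Y
E = 4523 (E = (115 - 5) - 1*(-4413) = 110 + 4413 = 4523)
(E + Q(-136))*(978 - 42437) = (4523 - 186)*(978 - 42437) = 4337*(-41459) = -179807683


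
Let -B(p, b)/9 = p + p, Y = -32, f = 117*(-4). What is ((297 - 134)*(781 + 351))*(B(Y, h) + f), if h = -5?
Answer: 19927728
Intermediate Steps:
f = -468
B(p, b) = -18*p (B(p, b) = -9*(p + p) = -18*p)
((297 - 134)*(781 + 351))*(B(Y, h) + f) = ((297 - 134)*(781 + 351))*(-18*(-32) - 468) = (163*1132)*(576 - 468) = 184516*108 = 19927728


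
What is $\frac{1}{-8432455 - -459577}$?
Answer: $- \frac{1}{7972878} \approx -1.2543 \cdot 10^{-7}$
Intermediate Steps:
$\frac{1}{-8432455 - -459577} = \frac{1}{-8432455 + \left(-4314401 + 4773978\right)} = \frac{1}{-8432455 + 459577} = \frac{1}{-7972878} = - \frac{1}{7972878}$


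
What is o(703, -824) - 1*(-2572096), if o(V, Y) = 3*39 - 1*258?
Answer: 2571955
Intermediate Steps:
o(V, Y) = -141 (o(V, Y) = 117 - 258 = -141)
o(703, -824) - 1*(-2572096) = -141 - 1*(-2572096) = -141 + 2572096 = 2571955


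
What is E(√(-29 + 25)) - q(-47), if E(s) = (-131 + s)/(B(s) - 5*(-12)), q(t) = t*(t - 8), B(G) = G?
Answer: -2331049/901 + 191*I/1802 ≈ -2587.2 + 0.10599*I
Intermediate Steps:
q(t) = t*(-8 + t)
E(s) = (-131 + s)/(60 + s) (E(s) = (-131 + s)/(s - 5*(-12)) = (-131 + s)/(s + 60) = (-131 + s)/(60 + s))
E(√(-29 + 25)) - q(-47) = (-131 + √(-29 + 25))/(60 + √(-29 + 25)) - (-47)*(-8 - 47) = (-131 + √(-4))/(60 + √(-4)) - (-47)*(-55) = (-131 + 2*I)/(60 + 2*I) - 1*2585 = ((60 - 2*I)/3604)*(-131 + 2*I) - 2585 = (-131 + 2*I)*(60 - 2*I)/3604 - 2585 = -2585 + (-131 + 2*I)*(60 - 2*I)/3604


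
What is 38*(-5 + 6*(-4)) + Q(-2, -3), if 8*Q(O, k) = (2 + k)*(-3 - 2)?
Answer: -8811/8 ≈ -1101.4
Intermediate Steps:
Q(O, k) = -5/4 - 5*k/8 (Q(O, k) = ((2 + k)*(-3 - 2))/8 = ((2 + k)*(-5))/8 = (-10 - 5*k)/8 = -5/4 - 5*k/8)
38*(-5 + 6*(-4)) + Q(-2, -3) = 38*(-5 + 6*(-4)) + (-5/4 - 5/8*(-3)) = 38*(-5 - 24) + (-5/4 + 15/8) = 38*(-29) + 5/8 = -1102 + 5/8 = -8811/8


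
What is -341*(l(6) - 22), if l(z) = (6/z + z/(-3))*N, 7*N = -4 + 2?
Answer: 51832/7 ≈ 7404.6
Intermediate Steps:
N = -2/7 (N = (-4 + 2)/7 = (⅐)*(-2) = -2/7 ≈ -0.28571)
l(z) = -12/(7*z) + 2*z/21 (l(z) = (6/z + z/(-3))*(-2/7) = (6/z + z*(-⅓))*(-2/7) = (6/z - z/3)*(-2/7) = -12/(7*z) + 2*z/21)
-341*(l(6) - 22) = -341*((2/21)*(-18 + 6²)/6 - 22) = -341*((2/21)*(⅙)*(-18 + 36) - 22) = -341*((2/21)*(⅙)*18 - 22) = -341*(2/7 - 22) = -341*(-152/7) = 51832/7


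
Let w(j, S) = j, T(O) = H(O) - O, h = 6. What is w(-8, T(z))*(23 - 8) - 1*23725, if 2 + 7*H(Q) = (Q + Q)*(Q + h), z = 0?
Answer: -23845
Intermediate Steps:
H(Q) = -2/7 + 2*Q*(6 + Q)/7 (H(Q) = -2/7 + ((Q + Q)*(Q + 6))/7 = -2/7 + ((2*Q)*(6 + Q))/7 = -2/7 + (2*Q*(6 + Q))/7 = -2/7 + 2*Q*(6 + Q)/7)
T(O) = -2/7 + 2*O²/7 + 5*O/7 (T(O) = (-2/7 + 2*O²/7 + 12*O/7) - O = -2/7 + 2*O²/7 + 5*O/7)
w(-8, T(z))*(23 - 8) - 1*23725 = -8*(23 - 8) - 1*23725 = -8*15 - 23725 = -120 - 23725 = -23845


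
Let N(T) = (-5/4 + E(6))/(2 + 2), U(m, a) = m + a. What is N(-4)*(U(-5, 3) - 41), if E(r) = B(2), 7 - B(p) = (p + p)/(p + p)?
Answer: -817/16 ≈ -51.063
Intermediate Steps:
B(p) = 6 (B(p) = 7 - (p + p)/(p + p) = 7 - 2*p/(2*p) = 7 - 2*p*1/(2*p) = 7 - 1*1 = 7 - 1 = 6)
U(m, a) = a + m
E(r) = 6
N(T) = 19/16 (N(T) = (-5/4 + 6)/(2 + 2) = (-5*¼ + 6)/4 = (-5/4 + 6)*(¼) = (19/4)*(¼) = 19/16)
N(-4)*(U(-5, 3) - 41) = 19*((3 - 5) - 41)/16 = 19*(-2 - 41)/16 = (19/16)*(-43) = -817/16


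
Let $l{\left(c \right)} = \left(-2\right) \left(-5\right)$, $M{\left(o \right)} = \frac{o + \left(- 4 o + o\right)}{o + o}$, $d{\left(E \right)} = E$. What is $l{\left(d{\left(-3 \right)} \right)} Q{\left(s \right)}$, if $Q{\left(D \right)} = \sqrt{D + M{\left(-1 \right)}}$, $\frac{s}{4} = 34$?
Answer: $30 \sqrt{15} \approx 116.19$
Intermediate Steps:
$s = 136$ ($s = 4 \cdot 34 = 136$)
$M{\left(o \right)} = -1$ ($M{\left(o \right)} = \frac{o - 3 o}{2 o} = - 2 o \frac{1}{2 o} = -1$)
$l{\left(c \right)} = 10$
$Q{\left(D \right)} = \sqrt{-1 + D}$ ($Q{\left(D \right)} = \sqrt{D - 1} = \sqrt{-1 + D}$)
$l{\left(d{\left(-3 \right)} \right)} Q{\left(s \right)} = 10 \sqrt{-1 + 136} = 10 \sqrt{135} = 10 \cdot 3 \sqrt{15} = 30 \sqrt{15}$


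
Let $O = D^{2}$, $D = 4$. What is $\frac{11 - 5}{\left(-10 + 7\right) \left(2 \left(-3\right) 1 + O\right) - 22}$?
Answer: $- \frac{3}{26} \approx -0.11538$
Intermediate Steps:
$O = 16$ ($O = 4^{2} = 16$)
$\frac{11 - 5}{\left(-10 + 7\right) \left(2 \left(-3\right) 1 + O\right) - 22} = \frac{11 - 5}{\left(-10 + 7\right) \left(2 \left(-3\right) 1 + 16\right) - 22} = \frac{1}{- 3 \left(\left(-6\right) 1 + 16\right) - 22} \cdot 6 = \frac{1}{- 3 \left(-6 + 16\right) - 22} \cdot 6 = \frac{1}{\left(-3\right) 10 - 22} \cdot 6 = \frac{1}{-30 - 22} \cdot 6 = \frac{1}{-52} \cdot 6 = \left(- \frac{1}{52}\right) 6 = - \frac{3}{26}$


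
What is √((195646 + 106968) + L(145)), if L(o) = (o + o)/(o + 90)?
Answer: 6*√18568807/47 ≈ 550.10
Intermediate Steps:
L(o) = 2*o/(90 + o) (L(o) = (2*o)/(90 + o) = 2*o/(90 + o))
√((195646 + 106968) + L(145)) = √((195646 + 106968) + 2*145/(90 + 145)) = √(302614 + 2*145/235) = √(302614 + 2*145*(1/235)) = √(302614 + 58/47) = √(14222916/47) = 6*√18568807/47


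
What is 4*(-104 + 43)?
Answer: -244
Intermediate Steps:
4*(-104 + 43) = 4*(-61) = -244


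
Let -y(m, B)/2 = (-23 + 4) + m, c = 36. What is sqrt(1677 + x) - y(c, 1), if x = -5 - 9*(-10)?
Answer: 34 + sqrt(1762) ≈ 75.976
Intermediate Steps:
x = 85 (x = -5 + 90 = 85)
y(m, B) = 38 - 2*m (y(m, B) = -2*((-23 + 4) + m) = -2*(-19 + m) = 38 - 2*m)
sqrt(1677 + x) - y(c, 1) = sqrt(1677 + 85) - (38 - 2*36) = sqrt(1762) - (38 - 72) = sqrt(1762) - 1*(-34) = sqrt(1762) + 34 = 34 + sqrt(1762)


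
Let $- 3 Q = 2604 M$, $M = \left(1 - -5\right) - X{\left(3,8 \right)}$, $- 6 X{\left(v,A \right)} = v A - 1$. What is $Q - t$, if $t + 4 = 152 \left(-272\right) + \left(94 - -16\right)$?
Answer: $\frac{98108}{3} \approx 32703.0$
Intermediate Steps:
$X{\left(v,A \right)} = \frac{1}{6} - \frac{A v}{6}$ ($X{\left(v,A \right)} = - \frac{v A - 1}{6} = - \frac{A v - 1}{6} = - \frac{-1 + A v}{6} = \frac{1}{6} - \frac{A v}{6}$)
$M = \frac{59}{6}$ ($M = \left(1 - -5\right) - \left(\frac{1}{6} - \frac{4}{3} \cdot 3\right) = \left(1 + 5\right) - \left(\frac{1}{6} - 4\right) = 6 - - \frac{23}{6} = 6 + \frac{23}{6} = \frac{59}{6} \approx 9.8333$)
$t = -41238$ ($t = -4 + \left(152 \left(-272\right) + \left(94 - -16\right)\right) = -4 + \left(-41344 + \left(94 + 16\right)\right) = -4 + \left(-41344 + 110\right) = -4 - 41234 = -41238$)
$Q = - \frac{25606}{3}$ ($Q = - \frac{2604 \cdot \frac{59}{6}}{3} = \left(- \frac{1}{3}\right) 25606 = - \frac{25606}{3} \approx -8535.3$)
$Q - t = - \frac{25606}{3} - -41238 = - \frac{25606}{3} + 41238 = \frac{98108}{3}$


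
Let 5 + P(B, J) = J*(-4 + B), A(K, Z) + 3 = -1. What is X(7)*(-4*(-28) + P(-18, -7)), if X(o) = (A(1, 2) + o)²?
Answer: 2349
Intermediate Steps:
A(K, Z) = -4 (A(K, Z) = -3 - 1 = -4)
X(o) = (-4 + o)²
P(B, J) = -5 + J*(-4 + B)
X(7)*(-4*(-28) + P(-18, -7)) = (-4 + 7)²*(-4*(-28) + (-5 - 4*(-7) - 18*(-7))) = 3²*(112 + (-5 + 28 + 126)) = 9*(112 + 149) = 9*261 = 2349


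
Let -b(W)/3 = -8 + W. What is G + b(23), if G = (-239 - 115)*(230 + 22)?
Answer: -89253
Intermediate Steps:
b(W) = 24 - 3*W (b(W) = -3*(-8 + W) = 24 - 3*W)
G = -89208 (G = -354*252 = -89208)
G + b(23) = -89208 + (24 - 3*23) = -89208 + (24 - 69) = -89208 - 45 = -89253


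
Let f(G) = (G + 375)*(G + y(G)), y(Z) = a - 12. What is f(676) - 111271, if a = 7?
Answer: 593950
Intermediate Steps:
y(Z) = -5 (y(Z) = 7 - 12 = -5)
f(G) = (-5 + G)*(375 + G) (f(G) = (G + 375)*(G - 5) = (375 + G)*(-5 + G) = (-5 + G)*(375 + G))
f(676) - 111271 = (-1875 + 676² + 370*676) - 111271 = (-1875 + 456976 + 250120) - 111271 = 705221 - 111271 = 593950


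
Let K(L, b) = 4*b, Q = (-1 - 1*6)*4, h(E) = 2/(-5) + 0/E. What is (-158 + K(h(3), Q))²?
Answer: 72900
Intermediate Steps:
h(E) = -⅖ (h(E) = 2*(-⅕) + 0 = -⅖ + 0 = -⅖)
Q = -28 (Q = (-1 - 6)*4 = -7*4 = -28)
(-158 + K(h(3), Q))² = (-158 + 4*(-28))² = (-158 - 112)² = (-270)² = 72900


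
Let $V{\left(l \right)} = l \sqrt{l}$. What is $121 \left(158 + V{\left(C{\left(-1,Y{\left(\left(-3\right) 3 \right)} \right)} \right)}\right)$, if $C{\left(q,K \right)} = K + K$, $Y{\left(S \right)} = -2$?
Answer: $19118 - 968 i \approx 19118.0 - 968.0 i$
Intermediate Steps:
$C{\left(q,K \right)} = 2 K$
$V{\left(l \right)} = l^{\frac{3}{2}}$
$121 \left(158 + V{\left(C{\left(-1,Y{\left(\left(-3\right) 3 \right)} \right)} \right)}\right) = 121 \left(158 + \left(2 \left(-2\right)\right)^{\frac{3}{2}}\right) = 121 \left(158 + \left(-4\right)^{\frac{3}{2}}\right) = 121 \left(158 - 8 i\right) = 19118 - 968 i$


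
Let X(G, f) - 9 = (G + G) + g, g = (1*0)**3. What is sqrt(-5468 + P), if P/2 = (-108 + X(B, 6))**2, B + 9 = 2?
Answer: 3*sqrt(2230) ≈ 141.67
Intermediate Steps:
g = 0 (g = 0**3 = 0)
B = -7 (B = -9 + 2 = -7)
X(G, f) = 9 + 2*G (X(G, f) = 9 + ((G + G) + 0) = 9 + (2*G + 0) = 9 + 2*G)
P = 25538 (P = 2*(-108 + (9 + 2*(-7)))**2 = 2*(-108 + (9 - 14))**2 = 2*(-108 - 5)**2 = 2*(-113)**2 = 2*12769 = 25538)
sqrt(-5468 + P) = sqrt(-5468 + 25538) = sqrt(20070) = 3*sqrt(2230)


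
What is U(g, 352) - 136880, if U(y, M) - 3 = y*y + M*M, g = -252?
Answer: 50531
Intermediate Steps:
U(y, M) = 3 + M² + y² (U(y, M) = 3 + (y*y + M*M) = 3 + (y² + M²) = 3 + (M² + y²) = 3 + M² + y²)
U(g, 352) - 136880 = (3 + 352² + (-252)²) - 136880 = (3 + 123904 + 63504) - 136880 = 187411 - 136880 = 50531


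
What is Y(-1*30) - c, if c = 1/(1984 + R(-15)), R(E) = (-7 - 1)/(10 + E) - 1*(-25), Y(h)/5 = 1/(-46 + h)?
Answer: -50645/764028 ≈ -0.066287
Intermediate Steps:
Y(h) = 5/(-46 + h)
R(E) = 25 - 8/(10 + E) (R(E) = -8/(10 + E) + 25 = 25 - 8/(10 + E))
c = 5/10053 (c = 1/(1984 + (242 + 25*(-15))/(10 - 15)) = 1/(1984 + (242 - 375)/(-5)) = 1/(1984 - 1/5*(-133)) = 1/(1984 + 133/5) = 1/(10053/5) = 5/10053 ≈ 0.00049736)
Y(-1*30) - c = 5/(-46 - 1*30) - 1*5/10053 = 5/(-46 - 30) - 5/10053 = 5/(-76) - 5/10053 = 5*(-1/76) - 5/10053 = -5/76 - 5/10053 = -50645/764028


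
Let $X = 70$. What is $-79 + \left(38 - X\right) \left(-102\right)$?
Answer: $3185$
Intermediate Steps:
$-79 + \left(38 - X\right) \left(-102\right) = -79 + \left(38 - 70\right) \left(-102\right) = -79 - -3264 = -79 + 3264 = 3185$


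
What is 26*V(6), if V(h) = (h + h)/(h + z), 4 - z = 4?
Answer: 52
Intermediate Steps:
z = 0 (z = 4 - 1*4 = 4 - 4 = 0)
V(h) = 2 (V(h) = (h + h)/(h + 0) = (2*h)/h = 2)
26*V(6) = 26*2 = 52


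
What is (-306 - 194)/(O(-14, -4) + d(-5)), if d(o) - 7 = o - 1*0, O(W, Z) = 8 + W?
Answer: 125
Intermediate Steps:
d(o) = 7 + o (d(o) = 7 + (o - 1*0) = 7 + (o + 0) = 7 + o)
(-306 - 194)/(O(-14, -4) + d(-5)) = (-306 - 194)/((8 - 14) + (7 - 5)) = -500/(-6 + 2) = -500/(-4) = -500*(-1/4) = 125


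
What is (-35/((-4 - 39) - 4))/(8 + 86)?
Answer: 35/4418 ≈ 0.0079221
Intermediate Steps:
(-35/((-4 - 39) - 4))/(8 + 86) = -35/(-43 - 4)/94 = -35/(-47)*(1/94) = -35*(-1/47)*(1/94) = (35/47)*(1/94) = 35/4418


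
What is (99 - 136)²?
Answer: 1369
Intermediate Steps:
(99 - 136)² = (-37)² = 1369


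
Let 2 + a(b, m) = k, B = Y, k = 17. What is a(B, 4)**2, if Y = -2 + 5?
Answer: 225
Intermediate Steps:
Y = 3
B = 3
a(b, m) = 15 (a(b, m) = -2 + 17 = 15)
a(B, 4)**2 = 15**2 = 225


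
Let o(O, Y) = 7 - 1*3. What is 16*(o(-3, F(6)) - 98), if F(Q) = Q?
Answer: -1504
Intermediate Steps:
o(O, Y) = 4 (o(O, Y) = 7 - 3 = 4)
16*(o(-3, F(6)) - 98) = 16*(4 - 98) = 16*(-94) = -1504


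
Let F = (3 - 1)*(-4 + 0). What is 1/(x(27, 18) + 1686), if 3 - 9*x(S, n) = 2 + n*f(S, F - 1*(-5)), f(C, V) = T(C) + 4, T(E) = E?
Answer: 9/14617 ≈ 0.00061572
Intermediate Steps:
F = -8 (F = 2*(-4) = -8)
f(C, V) = 4 + C (f(C, V) = C + 4 = 4 + C)
x(S, n) = ⅑ - n*(4 + S)/9 (x(S, n) = ⅓ - (2 + n*(4 + S))/9 = ⅓ + (-2/9 - n*(4 + S)/9) = ⅑ - n*(4 + S)/9)
1/(x(27, 18) + 1686) = 1/((⅑ - ⅑*18*(4 + 27)) + 1686) = 1/((⅑ - ⅑*18*31) + 1686) = 1/((⅑ - 62) + 1686) = 1/(-557/9 + 1686) = 1/(14617/9) = 9/14617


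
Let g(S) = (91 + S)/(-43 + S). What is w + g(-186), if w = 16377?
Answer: 3750428/229 ≈ 16377.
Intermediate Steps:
g(S) = (91 + S)/(-43 + S)
w + g(-186) = 16377 + (91 - 186)/(-43 - 186) = 16377 - 95/(-229) = 16377 - 1/229*(-95) = 16377 + 95/229 = 3750428/229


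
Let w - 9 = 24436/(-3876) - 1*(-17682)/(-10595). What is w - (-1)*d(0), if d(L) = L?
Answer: 10540282/10266555 ≈ 1.0267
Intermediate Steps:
w = 10540282/10266555 (w = 9 + (24436/(-3876) - 1*(-17682)/(-10595)) = 9 + (24436*(-1/3876) + 17682*(-1/10595)) = 9 + (-6109/969 - 17682/10595) = 9 - 81858713/10266555 = 10540282/10266555 ≈ 1.0267)
w - (-1)*d(0) = 10540282/10266555 - (-1)*0 = 10540282/10266555 - 1*0 = 10540282/10266555 + 0 = 10540282/10266555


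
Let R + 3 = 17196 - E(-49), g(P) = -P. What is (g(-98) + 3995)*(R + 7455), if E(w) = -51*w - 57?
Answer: 90889158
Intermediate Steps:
E(w) = -57 - 51*w
R = 14751 (R = -3 + (17196 - (-57 - 51*(-49))) = -3 + (17196 - (-57 + 2499)) = -3 + (17196 - 1*2442) = -3 + (17196 - 2442) = -3 + 14754 = 14751)
(g(-98) + 3995)*(R + 7455) = (-1*(-98) + 3995)*(14751 + 7455) = (98 + 3995)*22206 = 4093*22206 = 90889158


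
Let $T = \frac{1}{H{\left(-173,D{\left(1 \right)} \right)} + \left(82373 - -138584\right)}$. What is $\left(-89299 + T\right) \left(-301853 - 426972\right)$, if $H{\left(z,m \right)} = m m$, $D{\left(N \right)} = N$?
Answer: $\frac{14380685451011825}{220958} \approx 6.5083 \cdot 10^{10}$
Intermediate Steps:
$H{\left(z,m \right)} = m^{2}$
$T = \frac{1}{220958}$ ($T = \frac{1}{1^{2} + \left(82373 - -138584\right)} = \frac{1}{1 + \left(82373 + 138584\right)} = \frac{1}{1 + 220957} = \frac{1}{220958} \approx 4.5257 \cdot 10^{-6}$)
$\left(-89299 + T\right) \left(-301853 - 426972\right) = \left(-89299 + \frac{1}{220958}\right) \left(-301853 - 426972\right) = \left(- \frac{19731328441}{220958}\right) \left(-728825\right) = \frac{14380685451011825}{220958}$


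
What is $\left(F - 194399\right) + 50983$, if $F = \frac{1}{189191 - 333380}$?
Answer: $- \frac{20679009625}{144189} \approx -1.4342 \cdot 10^{5}$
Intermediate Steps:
$F = - \frac{1}{144189}$ ($F = \frac{1}{-144189} = - \frac{1}{144189} \approx -6.9353 \cdot 10^{-6}$)
$\left(F - 194399\right) + 50983 = \left(- \frac{1}{144189} - 194399\right) + 50983 = - \frac{28030197412}{144189} + 50983 = - \frac{20679009625}{144189}$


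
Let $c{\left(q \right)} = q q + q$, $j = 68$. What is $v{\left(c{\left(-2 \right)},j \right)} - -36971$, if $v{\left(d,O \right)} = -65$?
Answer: $36906$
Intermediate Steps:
$c{\left(q \right)} = q + q^{2}$ ($c{\left(q \right)} = q^{2} + q = q + q^{2}$)
$v{\left(c{\left(-2 \right)},j \right)} - -36971 = -65 - -36971 = -65 + 36971 = 36906$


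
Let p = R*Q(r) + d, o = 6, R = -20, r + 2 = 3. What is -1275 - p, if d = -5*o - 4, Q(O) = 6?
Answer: -1121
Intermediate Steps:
r = 1 (r = -2 + 3 = 1)
d = -34 (d = -5*6 - 4 = -30 - 4 = -34)
p = -154 (p = -20*6 - 34 = -120 - 34 = -154)
-1275 - p = -1275 - 1*(-154) = -1275 + 154 = -1121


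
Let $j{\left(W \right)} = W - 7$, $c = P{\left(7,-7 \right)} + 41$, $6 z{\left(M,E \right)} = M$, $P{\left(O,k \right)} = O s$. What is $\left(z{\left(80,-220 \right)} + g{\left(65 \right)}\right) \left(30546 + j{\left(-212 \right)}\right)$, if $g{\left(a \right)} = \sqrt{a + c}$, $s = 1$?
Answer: $404360 + 30327 \sqrt{113} \approx 7.2674 \cdot 10^{5}$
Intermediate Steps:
$P{\left(O,k \right)} = O$ ($P{\left(O,k \right)} = O 1 = O$)
$z{\left(M,E \right)} = \frac{M}{6}$
$c = 48$ ($c = 7 + 41 = 48$)
$j{\left(W \right)} = -7 + W$ ($j{\left(W \right)} = W - 7 = -7 + W$)
$g{\left(a \right)} = \sqrt{48 + a}$ ($g{\left(a \right)} = \sqrt{a + 48} = \sqrt{48 + a}$)
$\left(z{\left(80,-220 \right)} + g{\left(65 \right)}\right) \left(30546 + j{\left(-212 \right)}\right) = \left(\frac{1}{6} \cdot 80 + \sqrt{48 + 65}\right) \left(30546 - 219\right) = \left(\frac{40}{3} + \sqrt{113}\right) \left(30546 - 219\right) = \left(\frac{40}{3} + \sqrt{113}\right) 30327 = 404360 + 30327 \sqrt{113}$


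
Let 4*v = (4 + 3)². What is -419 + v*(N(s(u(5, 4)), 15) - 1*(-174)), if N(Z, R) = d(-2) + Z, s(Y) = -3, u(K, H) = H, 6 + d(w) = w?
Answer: 6311/4 ≈ 1577.8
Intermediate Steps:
d(w) = -6 + w
v = 49/4 (v = (4 + 3)²/4 = (¼)*7² = (¼)*49 = 49/4 ≈ 12.250)
N(Z, R) = -8 + Z (N(Z, R) = (-6 - 2) + Z = -8 + Z)
-419 + v*(N(s(u(5, 4)), 15) - 1*(-174)) = -419 + 49*((-8 - 3) - 1*(-174))/4 = -419 + 49*(-11 + 174)/4 = -419 + (49/4)*163 = -419 + 7987/4 = 6311/4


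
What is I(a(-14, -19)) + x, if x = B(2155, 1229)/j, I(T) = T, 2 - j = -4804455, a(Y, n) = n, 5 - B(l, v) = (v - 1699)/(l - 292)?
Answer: -170063354644/8950703391 ≈ -19.000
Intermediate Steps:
B(l, v) = 5 - (-1699 + v)/(-292 + l) (B(l, v) = 5 - (v - 1699)/(l - 292) = 5 - (-1699 + v)/(-292 + l))
j = 4804457 (j = 2 - 1*(-4804455) = 2 + 4804455 = 4804457)
x = 9785/8950703391 (x = ((239 - 1*1229 + 5*2155)/(-292 + 2155))/4804457 = ((239 - 1229 + 10775)/1863)*(1/4804457) = ((1/1863)*9785)*(1/4804457) = (9785/1863)*(1/4804457) = 9785/8950703391 ≈ 1.0932e-6)
I(a(-14, -19)) + x = -19 + 9785/8950703391 = -170063354644/8950703391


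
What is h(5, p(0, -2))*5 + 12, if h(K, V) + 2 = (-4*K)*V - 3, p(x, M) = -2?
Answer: 187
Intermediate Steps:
h(K, V) = -5 - 4*K*V (h(K, V) = -2 + ((-4*K)*V - 3) = -2 + (-4*K*V - 3) = -2 + (-3 - 4*K*V) = -5 - 4*K*V)
h(5, p(0, -2))*5 + 12 = (-5 - 4*5*(-2))*5 + 12 = (-5 + 40)*5 + 12 = 35*5 + 12 = 175 + 12 = 187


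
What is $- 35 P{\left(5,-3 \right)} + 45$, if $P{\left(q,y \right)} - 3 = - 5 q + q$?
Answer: $640$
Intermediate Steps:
$P{\left(q,y \right)} = 3 - 4 q$ ($P{\left(q,y \right)} = 3 + \left(- 5 q + q\right) = 3 - 4 q$)
$- 35 P{\left(5,-3 \right)} + 45 = - 35 \left(3 - 20\right) + 45 = \left(-35\right) \left(-17\right) + 45 = 595 + 45 = 640$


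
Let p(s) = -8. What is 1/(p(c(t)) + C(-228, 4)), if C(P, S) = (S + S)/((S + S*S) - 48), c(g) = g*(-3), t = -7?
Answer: -7/58 ≈ -0.12069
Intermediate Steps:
c(g) = -3*g
C(P, S) = 2*S/(-48 + S + S**2) (C(P, S) = (2*S)/((S + S**2) - 48) = (2*S)/(-48 + S + S**2) = 2*S/(-48 + S + S**2))
1/(p(c(t)) + C(-228, 4)) = 1/(-8 + 2*4/(-48 + 4 + 4**2)) = 1/(-8 + 2*4/(-48 + 4 + 16)) = 1/(-8 + 2*4/(-28)) = 1/(-8 + 2*4*(-1/28)) = 1/(-8 - 2/7) = 1/(-58/7) = -7/58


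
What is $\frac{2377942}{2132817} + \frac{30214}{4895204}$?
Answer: $\frac{5852476061503}{5220287154834} \approx 1.1211$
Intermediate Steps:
$\frac{2377942}{2132817} + \frac{30214}{4895204} = 2377942 \cdot \frac{1}{2132817} + 30214 \cdot \frac{1}{4895204} = \frac{2377942}{2132817} + \frac{15107}{2447602} = \frac{5852476061503}{5220287154834}$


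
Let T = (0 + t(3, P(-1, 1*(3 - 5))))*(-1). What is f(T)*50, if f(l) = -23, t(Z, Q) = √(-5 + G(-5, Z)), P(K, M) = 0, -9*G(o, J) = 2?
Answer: -1150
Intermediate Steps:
G(o, J) = -2/9 (G(o, J) = -⅑*2 = -2/9)
t(Z, Q) = I*√47/3 (t(Z, Q) = √(-5 - 2/9) = √(-47/9) = I*√47/3)
T = -I*√47/3 (T = (0 + I*√47/3)*(-1) = (I*√47/3)*(-1) = -I*√47/3 ≈ -2.2852*I)
f(T)*50 = -23*50 = -1150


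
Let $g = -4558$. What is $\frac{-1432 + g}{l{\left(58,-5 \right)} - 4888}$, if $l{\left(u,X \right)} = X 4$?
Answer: $\frac{2995}{2454} \approx 1.2205$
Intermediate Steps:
$l{\left(u,X \right)} = 4 X$
$\frac{-1432 + g}{l{\left(58,-5 \right)} - 4888} = \frac{-1432 - 4558}{4 \left(-5\right) - 4888} = - \frac{5990}{-20 - 4888} = - \frac{5990}{-4908} = \left(-5990\right) \left(- \frac{1}{4908}\right) = \frac{2995}{2454}$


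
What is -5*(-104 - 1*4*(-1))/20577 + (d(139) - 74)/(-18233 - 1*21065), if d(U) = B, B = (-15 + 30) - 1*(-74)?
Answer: 19340345/808634946 ≈ 0.023917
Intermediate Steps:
B = 89 (B = 15 + 74 = 89)
d(U) = 89
-5*(-104 - 1*4*(-1))/20577 + (d(139) - 74)/(-18233 - 1*21065) = -5*(-104 - 1*4*(-1))/20577 + (89 - 74)/(-18233 - 1*21065) = -5*(-104 - 4*(-1))*(1/20577) + 15/(-18233 - 21065) = -5*(-104 + 4)*(1/20577) + 15/(-39298) = -5*(-100)*(1/20577) + 15*(-1/39298) = 500*(1/20577) - 15/39298 = 500/20577 - 15/39298 = 19340345/808634946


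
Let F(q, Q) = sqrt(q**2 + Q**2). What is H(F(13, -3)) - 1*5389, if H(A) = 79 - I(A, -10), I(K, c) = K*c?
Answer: -5310 + 10*sqrt(178) ≈ -5176.6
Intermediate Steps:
F(q, Q) = sqrt(Q**2 + q**2)
H(A) = 79 + 10*A (H(A) = 79 - A*(-10) = 79 - (-10)*A = 79 + 10*A)
H(F(13, -3)) - 1*5389 = (79 + 10*sqrt((-3)**2 + 13**2)) - 1*5389 = (79 + 10*sqrt(9 + 169)) - 5389 = (79 + 10*sqrt(178)) - 5389 = -5310 + 10*sqrt(178)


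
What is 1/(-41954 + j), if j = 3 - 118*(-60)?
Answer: -1/34871 ≈ -2.8677e-5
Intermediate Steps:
j = 7083 (j = 3 + 7080 = 7083)
1/(-41954 + j) = 1/(-41954 + 7083) = 1/(-34871) = -1/34871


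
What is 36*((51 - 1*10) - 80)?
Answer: -1404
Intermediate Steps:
36*((51 - 1*10) - 80) = 36*((51 - 10) - 80) = 36*(41 - 80) = 36*(-39) = -1404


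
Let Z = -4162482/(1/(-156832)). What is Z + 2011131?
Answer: 652812388155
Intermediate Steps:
Z = 652810377024 (Z = -4162482/(-1/156832) = -4162482*(-156832) = 652810377024)
Z + 2011131 = 652810377024 + 2011131 = 652812388155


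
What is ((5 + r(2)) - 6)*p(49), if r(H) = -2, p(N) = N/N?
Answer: -3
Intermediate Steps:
p(N) = 1
((5 + r(2)) - 6)*p(49) = ((5 - 2) - 6)*1 = (3 - 6)*1 = -3*1 = -3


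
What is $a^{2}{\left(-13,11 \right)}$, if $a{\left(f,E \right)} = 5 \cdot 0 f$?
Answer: $0$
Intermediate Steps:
$a{\left(f,E \right)} = 0$ ($a{\left(f,E \right)} = 0 f = 0$)
$a^{2}{\left(-13,11 \right)} = 0^{2} = 0$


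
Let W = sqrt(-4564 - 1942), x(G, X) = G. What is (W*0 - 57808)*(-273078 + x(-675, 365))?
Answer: 15825113424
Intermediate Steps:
W = I*sqrt(6506) (W = sqrt(-6506) = I*sqrt(6506) ≈ 80.66*I)
(W*0 - 57808)*(-273078 + x(-675, 365)) = ((I*sqrt(6506))*0 - 57808)*(-273078 - 675) = (0 - 57808)*(-273753) = -57808*(-273753) = 15825113424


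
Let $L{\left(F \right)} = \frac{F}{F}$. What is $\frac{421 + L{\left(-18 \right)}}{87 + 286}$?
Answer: $\frac{422}{373} \approx 1.1314$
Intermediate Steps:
$L{\left(F \right)} = 1$
$\frac{421 + L{\left(-18 \right)}}{87 + 286} = \frac{421 + 1}{87 + 286} = \frac{422}{373}$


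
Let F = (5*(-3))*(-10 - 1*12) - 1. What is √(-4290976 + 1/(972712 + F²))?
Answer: I*√5013831191778421031/1080953 ≈ 2071.5*I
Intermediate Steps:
F = 329 (F = -15*(-10 - 12) - 1 = -15*(-22) - 1 = 330 - 1 = 329)
√(-4290976 + 1/(972712 + F²)) = √(-4290976 + 1/(972712 + 329²)) = √(-4290976 + 1/(972712 + 108241)) = √(-4290976 + 1/1080953) = √(-4638343380127/1080953) = I*√5013831191778421031/1080953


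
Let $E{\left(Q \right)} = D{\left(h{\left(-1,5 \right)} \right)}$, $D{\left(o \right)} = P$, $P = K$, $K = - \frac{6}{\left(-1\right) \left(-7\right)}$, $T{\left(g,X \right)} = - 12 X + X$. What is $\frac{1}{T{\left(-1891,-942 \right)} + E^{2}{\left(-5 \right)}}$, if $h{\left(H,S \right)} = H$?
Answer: $\frac{49}{507774} \approx 9.65 \cdot 10^{-5}$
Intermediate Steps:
$T{\left(g,X \right)} = - 11 X$
$K = - \frac{6}{7} \approx -0.85714$
$P = - \frac{6}{7} \approx -0.85714$
$D{\left(o \right)} = - \frac{6}{7}$
$E{\left(Q \right)} = - \frac{6}{7}$
$\frac{1}{T{\left(-1891,-942 \right)} + E^{2}{\left(-5 \right)}} = \frac{1}{\left(-11\right) \left(-942\right) + \left(- \frac{6}{7}\right)^{2}} = \frac{1}{10362 + \frac{36}{49}} = \frac{1}{\frac{507774}{49}} = \frac{49}{507774}$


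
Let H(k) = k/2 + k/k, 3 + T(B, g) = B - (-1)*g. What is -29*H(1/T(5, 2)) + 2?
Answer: -245/8 ≈ -30.625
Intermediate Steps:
T(B, g) = -3 + B + g (T(B, g) = -3 + (B - (-1)*g) = -3 + (B + g) = -3 + B + g)
H(k) = 1 + k/2 (H(k) = k*(1/2) + 1 = k/2 + 1 = 1 + k/2)
-29*H(1/T(5, 2)) + 2 = -29*(1 + 1/(2*(-3 + 5 + 2))) + 2 = -29*(1 + (1/2)/4) + 2 = -29*(1 + (1/2)*(1/4)) + 2 = -29*(1 + 1/8) + 2 = -29*9/8 + 2 = -261/8 + 2 = -245/8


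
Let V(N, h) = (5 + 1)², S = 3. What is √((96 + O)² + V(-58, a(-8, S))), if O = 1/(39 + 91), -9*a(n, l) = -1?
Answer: √156383761/130 ≈ 96.195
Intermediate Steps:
a(n, l) = ⅑ (a(n, l) = -⅑*(-1) = ⅑)
O = 1/130 ≈ 0.0076923
V(N, h) = 36 (V(N, h) = 6² = 36)
√((96 + O)² + V(-58, a(-8, S))) = √((96 + 1/130)² + 36) = √((12481/130)² + 36) = √(155775361/16900 + 36) = √(156383761/16900) = √156383761/130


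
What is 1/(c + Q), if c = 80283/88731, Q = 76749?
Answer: 29577/2270031934 ≈ 1.3029e-5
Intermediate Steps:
c = 26761/29577 (c = 80283*(1/88731) = 26761/29577 ≈ 0.90479)
1/(c + Q) = 1/(26761/29577 + 76749) = 1/(2270031934/29577) = 29577/2270031934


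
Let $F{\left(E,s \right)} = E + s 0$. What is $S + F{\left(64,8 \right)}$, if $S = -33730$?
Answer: $-33666$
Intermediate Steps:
$F{\left(E,s \right)} = E$ ($F{\left(E,s \right)} = E + 0 = E$)
$S + F{\left(64,8 \right)} = -33730 + 64 = -33666$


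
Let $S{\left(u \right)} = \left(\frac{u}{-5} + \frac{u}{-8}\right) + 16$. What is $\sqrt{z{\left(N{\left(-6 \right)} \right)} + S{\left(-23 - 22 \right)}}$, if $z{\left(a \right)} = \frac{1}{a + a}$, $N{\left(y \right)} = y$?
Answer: $\frac{\sqrt{4398}}{12} \approx 5.5265$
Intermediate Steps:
$S{\left(u \right)} = 16 - \frac{13 u}{40}$ ($S{\left(u \right)} = \left(u \left(- \frac{1}{5}\right) + u \left(- \frac{1}{8}\right)\right) + 16 = \left(- \frac{u}{5} - \frac{u}{8}\right) + 16 = - \frac{13 u}{40} + 16 = 16 - \frac{13 u}{40}$)
$z{\left(a \right)} = \frac{1}{2 a}$
$\sqrt{z{\left(N{\left(-6 \right)} \right)} + S{\left(-23 - 22 \right)}} = \sqrt{\frac{1}{2 \left(-6\right)} + \left(16 - \frac{13 \left(-23 - 22\right)}{40}\right)} = \sqrt{\frac{1}{2} \left(- \frac{1}{6}\right) + \left(16 - - \frac{117}{8}\right)} = \sqrt{- \frac{1}{12} + \left(16 + \frac{117}{8}\right)} = \sqrt{- \frac{1}{12} + \frac{245}{8}} = \sqrt{\frac{733}{24}} = \frac{\sqrt{4398}}{12}$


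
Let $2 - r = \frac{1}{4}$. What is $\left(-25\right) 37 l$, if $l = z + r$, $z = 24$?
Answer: $- \frac{95275}{4} \approx -23819.0$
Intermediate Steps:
$r = \frac{7}{4}$ ($r = 2 - \frac{1}{4} = \frac{7}{4} \approx 1.75$)
$l = \frac{103}{4}$ ($l = 24 + \frac{7}{4} = \frac{103}{4} \approx 25.75$)
$\left(-25\right) 37 l = \left(-25\right) 37 \cdot \frac{103}{4} = \left(-925\right) \frac{103}{4} = - \frac{95275}{4}$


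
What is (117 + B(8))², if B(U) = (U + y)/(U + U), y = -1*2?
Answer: 881721/64 ≈ 13777.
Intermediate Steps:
y = -2
B(U) = (-2 + U)/(2*U) (B(U) = (U - 2)/(U + U) = (-2 + U)/((2*U)) = (-2 + U)*(1/(2*U)) = (-2 + U)/(2*U))
(117 + B(8))² = (117 + (½)*(-2 + 8)/8)² = (117 + (½)*(⅛)*6)² = (117 + 3/8)² = (939/8)² = 881721/64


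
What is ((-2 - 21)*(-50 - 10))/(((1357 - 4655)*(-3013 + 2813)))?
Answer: 69/32980 ≈ 0.0020922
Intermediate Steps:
((-2 - 21)*(-50 - 10))/(((1357 - 4655)*(-3013 + 2813))) = (-23*(-60))/((-3298*(-200))) = 1380/659600 = 1380*(1/659600) = 69/32980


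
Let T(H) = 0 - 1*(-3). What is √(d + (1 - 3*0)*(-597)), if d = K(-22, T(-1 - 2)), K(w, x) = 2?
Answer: I*√595 ≈ 24.393*I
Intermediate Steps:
T(H) = 3 (T(H) = 0 + 3 = 3)
d = 2
√(d + (1 - 3*0)*(-597)) = √(2 + (1 - 3*0)*(-597)) = √(2 + (1 + 0)*(-597)) = √(2 + 1*(-597)) = √(2 - 597) = √(-595) = I*√595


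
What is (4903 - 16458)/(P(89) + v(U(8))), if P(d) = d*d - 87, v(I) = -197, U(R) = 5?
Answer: -11555/7637 ≈ -1.5130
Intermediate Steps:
P(d) = -87 + d² (P(d) = d² - 87 = -87 + d²)
(4903 - 16458)/(P(89) + v(U(8))) = (4903 - 16458)/((-87 + 89²) - 197) = -11555/((-87 + 7921) - 197) = -11555/(7834 - 197) = -11555/7637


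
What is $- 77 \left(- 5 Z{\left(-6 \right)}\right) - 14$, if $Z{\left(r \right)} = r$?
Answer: $-2324$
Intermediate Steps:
$- 77 \left(- 5 Z{\left(-6 \right)}\right) - 14 = - 77 \left(\left(-5\right) \left(-6\right)\right) - 14 = \left(-77\right) 30 - 14 = -2310 - 14 = -2324$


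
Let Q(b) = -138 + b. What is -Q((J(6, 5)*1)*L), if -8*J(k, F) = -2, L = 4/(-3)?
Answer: 415/3 ≈ 138.33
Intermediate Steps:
L = -4/3 (L = 4*(-⅓) = -4/3 ≈ -1.3333)
J(k, F) = ¼ (J(k, F) = -⅛*(-2) = ¼)
-Q((J(6, 5)*1)*L) = -(-138 + ((¼)*1)*(-4/3)) = -(-138 + (¼)*(-4/3)) = -(-138 - ⅓) = -1*(-415/3) = 415/3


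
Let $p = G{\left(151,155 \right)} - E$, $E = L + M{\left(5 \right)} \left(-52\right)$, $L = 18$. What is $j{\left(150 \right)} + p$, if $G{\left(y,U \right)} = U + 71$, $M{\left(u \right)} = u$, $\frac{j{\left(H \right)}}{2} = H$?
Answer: $768$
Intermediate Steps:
$j{\left(H \right)} = 2 H$
$G{\left(y,U \right)} = 71 + U$
$E = -242$ ($E = 18 + 5 \left(-52\right) = 18 - 260 = -242$)
$p = 468$ ($p = \left(71 + 155\right) - -242 = 226 + 242 = 468$)
$j{\left(150 \right)} + p = 2 \cdot 150 + 468 = 300 + 468 = 768$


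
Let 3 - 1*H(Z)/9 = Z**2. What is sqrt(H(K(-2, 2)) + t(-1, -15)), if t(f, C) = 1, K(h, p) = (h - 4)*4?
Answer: 2*I*sqrt(1289) ≈ 71.805*I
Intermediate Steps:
K(h, p) = -16 + 4*h (K(h, p) = (-4 + h)*4 = -16 + 4*h)
H(Z) = 27 - 9*Z**2
sqrt(H(K(-2, 2)) + t(-1, -15)) = sqrt((27 - 9*(-16 + 4*(-2))**2) + 1) = sqrt((27 - 9*(-16 - 8)**2) + 1) = sqrt((27 - 9*(-24)**2) + 1) = sqrt((27 - 9*576) + 1) = sqrt((27 - 5184) + 1) = sqrt(-5157 + 1) = sqrt(-5156) = 2*I*sqrt(1289)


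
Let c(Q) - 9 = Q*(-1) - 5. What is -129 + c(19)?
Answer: -144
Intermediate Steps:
c(Q) = 4 - Q (c(Q) = 9 + (Q*(-1) - 5) = 9 + (-Q - 5) = 9 + (-5 - Q) = 4 - Q)
-129 + c(19) = -129 + (4 - 1*19) = -129 + (4 - 19) = -129 - 15 = -144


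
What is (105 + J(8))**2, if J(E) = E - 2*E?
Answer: 9409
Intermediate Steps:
J(E) = -E
(105 + J(8))**2 = (105 - 1*8)**2 = (105 - 8)**2 = 97**2 = 9409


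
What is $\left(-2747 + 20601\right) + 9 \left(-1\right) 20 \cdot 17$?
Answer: $14794$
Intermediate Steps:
$\left(-2747 + 20601\right) + 9 \left(-1\right) 20 \cdot 17 = 17854 + \left(-9\right) 20 \cdot 17 = 17854 - 3060 = 14794$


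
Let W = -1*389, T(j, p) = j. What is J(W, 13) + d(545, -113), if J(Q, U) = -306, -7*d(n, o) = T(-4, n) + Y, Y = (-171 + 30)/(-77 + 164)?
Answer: -61955/203 ≈ -305.20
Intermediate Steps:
W = -389
Y = -47/29 (Y = -141/87 = -141*1/87 = -47/29 ≈ -1.6207)
d(n, o) = 163/203 (d(n, o) = -(-4 - 47/29)/7 = -1/7*(-163/29) = 163/203)
J(W, 13) + d(545, -113) = -306 + 163/203 = -61955/203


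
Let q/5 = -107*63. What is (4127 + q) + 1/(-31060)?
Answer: -918692681/31060 ≈ -29578.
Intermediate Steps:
q = -33705 (q = 5*(-107*63) = 5*(-6741) = -33705)
(4127 + q) + 1/(-31060) = (4127 - 33705) + 1/(-31060) = -29578 - 1/31060 = -918692681/31060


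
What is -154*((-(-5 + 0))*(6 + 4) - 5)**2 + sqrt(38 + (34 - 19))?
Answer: -311850 + sqrt(53) ≈ -3.1184e+5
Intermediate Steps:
-154*((-(-5 + 0))*(6 + 4) - 5)**2 + sqrt(38 + (34 - 19)) = -154*(-1*(-5)*10 - 5)**2 + sqrt(38 + 15) = -154*(5*10 - 5)**2 + sqrt(53) = -154*(50 - 5)**2 + sqrt(53) = -154*45**2 + sqrt(53) = -154*2025 + sqrt(53) = -311850 + sqrt(53)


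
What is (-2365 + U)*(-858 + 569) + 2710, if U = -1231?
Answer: 1041954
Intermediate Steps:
(-2365 + U)*(-858 + 569) + 2710 = (-2365 - 1231)*(-858 + 569) + 2710 = -3596*(-289) + 2710 = 1039244 + 2710 = 1041954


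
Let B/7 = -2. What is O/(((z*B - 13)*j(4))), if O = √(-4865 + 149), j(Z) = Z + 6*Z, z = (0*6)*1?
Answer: -3*I*√131/182 ≈ -0.18866*I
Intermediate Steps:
B = -14 (B = 7*(-2) = -14)
z = 0 (z = 0*1 = 0)
j(Z) = 7*Z
O = 6*I*√131 (O = √(-4716) = 6*I*√131 ≈ 68.673*I)
O/(((z*B - 13)*j(4))) = (6*I*√131)/(((0*(-14) - 13)*(7*4))) = (6*I*√131)/(((0 - 13)*28)) = (6*I*√131)/((-13*28)) = (6*I*√131)/(-364) = (6*I*√131)*(-1/364) = -3*I*√131/182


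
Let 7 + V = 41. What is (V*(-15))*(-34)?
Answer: 17340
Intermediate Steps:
V = 34 (V = -7 + 41 = 34)
(V*(-15))*(-34) = (34*(-15))*(-34) = -510*(-34) = 17340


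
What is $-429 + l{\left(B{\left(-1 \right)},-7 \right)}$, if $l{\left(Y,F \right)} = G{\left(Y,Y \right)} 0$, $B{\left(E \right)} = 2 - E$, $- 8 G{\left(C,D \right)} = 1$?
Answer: $-429$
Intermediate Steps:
$G{\left(C,D \right)} = - \frac{1}{8}$ ($G{\left(C,D \right)} = \left(- \frac{1}{8}\right) 1 = - \frac{1}{8}$)
$l{\left(Y,F \right)} = 0$ ($l{\left(Y,F \right)} = \left(- \frac{1}{8}\right) 0 = 0$)
$-429 + l{\left(B{\left(-1 \right)},-7 \right)} = -429 + 0 = -429$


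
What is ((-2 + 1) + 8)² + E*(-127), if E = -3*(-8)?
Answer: -2999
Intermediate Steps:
E = 24
((-2 + 1) + 8)² + E*(-127) = ((-2 + 1) + 8)² + 24*(-127) = (-1 + 8)² - 3048 = 7² - 3048 = 49 - 3048 = -2999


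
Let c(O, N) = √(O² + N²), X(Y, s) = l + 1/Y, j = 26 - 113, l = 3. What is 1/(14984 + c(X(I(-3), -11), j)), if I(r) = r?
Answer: 134856/2020614119 - 3*√68185/2020614119 ≈ 6.6352e-5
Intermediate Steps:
j = -87
X(Y, s) = 3 + 1/Y
c(O, N) = √(N² + O²)
1/(14984 + c(X(I(-3), -11), j)) = 1/(14984 + √((-87)² + (3 + 1/(-3))²)) = 1/(14984 + √(7569 + (3 - ⅓)²)) = 1/(14984 + √(7569 + (8/3)²)) = 1/(14984 + √(7569 + 64/9)) = 1/(14984 + √(68185/9)) = 1/(14984 + √68185/3)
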